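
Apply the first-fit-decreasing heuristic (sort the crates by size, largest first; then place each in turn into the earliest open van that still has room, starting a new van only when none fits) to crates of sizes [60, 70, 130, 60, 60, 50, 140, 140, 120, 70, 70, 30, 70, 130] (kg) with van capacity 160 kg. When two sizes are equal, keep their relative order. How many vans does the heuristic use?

Sorted descending: 140, 140, 130, 130, 120, 70, 70, 70, 70, 60, 60, 60, 50, 30.
  140 → van 1 (new)  [load 140/160]
  140 → van 2 (new)  [load 140/160]
  130 → van 3 (new)  [load 130/160]
  130 → van 4 (new)  [load 130/160]
  120 → van 5 (new)  [load 120/160]
  70 → van 6 (new)  [load 70/160]
  70 → van 6  [load 140/160]
  70 → van 7 (new)  [load 70/160]
  70 → van 7  [load 140/160]
  60 → van 8 (new)  [load 60/160]
  60 → van 8  [load 120/160]
  60 → van 9 (new)  [load 60/160]
  50 → van 9  [load 110/160]
  30 → van 3  [load 160/160]
9 vans opened.

9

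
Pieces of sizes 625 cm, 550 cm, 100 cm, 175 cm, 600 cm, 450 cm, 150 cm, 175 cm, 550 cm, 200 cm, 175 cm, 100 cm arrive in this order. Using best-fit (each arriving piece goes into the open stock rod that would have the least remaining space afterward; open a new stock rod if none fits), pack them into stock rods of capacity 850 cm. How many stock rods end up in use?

  625 → stock rod 1 (new)  [load 625/850]
  550 → stock rod 2 (new)  [load 550/850]
  100 → stock rod 1  [load 725/850]
  175 → stock rod 2  [load 725/850]
  600 → stock rod 3 (new)  [load 600/850]
  450 → stock rod 4 (new)  [load 450/850]
  150 → stock rod 3  [load 750/850]
  175 → stock rod 4  [load 625/850]
  550 → stock rod 5 (new)  [load 550/850]
  200 → stock rod 4  [load 825/850]
  175 → stock rod 5  [load 725/850]
  100 → stock rod 3  [load 850/850]
5 stock rods opened.

5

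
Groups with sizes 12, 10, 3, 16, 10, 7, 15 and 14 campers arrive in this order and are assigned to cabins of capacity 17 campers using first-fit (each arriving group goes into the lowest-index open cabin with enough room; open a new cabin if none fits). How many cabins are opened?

  12 → cabin 1 (new)  [load 12/17]
  10 → cabin 2 (new)  [load 10/17]
  3 → cabin 1  [load 15/17]
  16 → cabin 3 (new)  [load 16/17]
  10 → cabin 4 (new)  [load 10/17]
  7 → cabin 2  [load 17/17]
  15 → cabin 5 (new)  [load 15/17]
  14 → cabin 6 (new)  [load 14/17]
6 cabins opened.

6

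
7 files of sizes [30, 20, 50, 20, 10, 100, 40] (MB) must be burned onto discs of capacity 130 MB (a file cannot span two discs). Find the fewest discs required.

Total = 100 + 50 + 40 + 30 + 20 + 20 + 10 = 270 MB.
Lower bound: ⌈270/130⌉ = 3 discs.
A packing using 3 discs:
  disc 1: 100 + 30 = 130
  disc 2: 50 + 40 + 20 + 20 = 130
  disc 3: 10 = 10
This matches the lower bound, so 3 is optimal.

3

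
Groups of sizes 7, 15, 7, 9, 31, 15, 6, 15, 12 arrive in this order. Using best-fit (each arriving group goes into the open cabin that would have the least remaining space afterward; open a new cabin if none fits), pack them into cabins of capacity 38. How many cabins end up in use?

  7 → cabin 1 (new)  [load 7/38]
  15 → cabin 1  [load 22/38]
  7 → cabin 1  [load 29/38]
  9 → cabin 1  [load 38/38]
  31 → cabin 2 (new)  [load 31/38]
  15 → cabin 3 (new)  [load 15/38]
  6 → cabin 2  [load 37/38]
  15 → cabin 3  [load 30/38]
  12 → cabin 4 (new)  [load 12/38]
4 cabins opened.

4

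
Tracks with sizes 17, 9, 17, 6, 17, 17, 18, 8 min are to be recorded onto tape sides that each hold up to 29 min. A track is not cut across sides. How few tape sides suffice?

5

Total = 18 + 17 + 17 + 17 + 17 + 9 + 8 + 6 = 109 min.
Lower bound: ⌈109/29⌉ = 4 tape sides.
Also, 5 tracks each exceed 29/2 min, and no two of those can share a side, so at least 5 tape sides are needed.
A packing using 5 tape sides:
  side 1: 18 + 9 = 27
  side 2: 17 + 8 = 25
  side 3: 17 + 6 = 23
  side 4: 17 = 17
  side 5: 17 = 17
This matches the lower bound, so 5 is optimal.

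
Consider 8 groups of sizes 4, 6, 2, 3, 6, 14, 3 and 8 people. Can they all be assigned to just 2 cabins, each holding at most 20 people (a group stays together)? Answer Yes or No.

Total = 46 people; ⌈46/20⌉ = 3.
At least 3 cabins are required, but only 2 are allowed.

No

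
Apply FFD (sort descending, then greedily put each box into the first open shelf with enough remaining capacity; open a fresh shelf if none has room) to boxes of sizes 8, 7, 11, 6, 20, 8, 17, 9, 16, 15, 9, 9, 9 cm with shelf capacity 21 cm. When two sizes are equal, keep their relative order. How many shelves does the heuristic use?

Sorted descending: 20, 17, 16, 15, 11, 9, 9, 9, 9, 8, 8, 7, 6.
  20 → shelf 1 (new)  [load 20/21]
  17 → shelf 2 (new)  [load 17/21]
  16 → shelf 3 (new)  [load 16/21]
  15 → shelf 4 (new)  [load 15/21]
  11 → shelf 5 (new)  [load 11/21]
  9 → shelf 5  [load 20/21]
  9 → shelf 6 (new)  [load 9/21]
  9 → shelf 6  [load 18/21]
  9 → shelf 7 (new)  [load 9/21]
  8 → shelf 7  [load 17/21]
  8 → shelf 8 (new)  [load 8/21]
  7 → shelf 8  [load 15/21]
  6 → shelf 4  [load 21/21]
8 shelves opened.

8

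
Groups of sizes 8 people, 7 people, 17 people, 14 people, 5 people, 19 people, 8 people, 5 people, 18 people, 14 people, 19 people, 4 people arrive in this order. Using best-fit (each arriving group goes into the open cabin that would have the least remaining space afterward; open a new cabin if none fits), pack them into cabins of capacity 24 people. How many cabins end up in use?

  8 → cabin 1 (new)  [load 8/24]
  7 → cabin 1  [load 15/24]
  17 → cabin 2 (new)  [load 17/24]
  14 → cabin 3 (new)  [load 14/24]
  5 → cabin 2  [load 22/24]
  19 → cabin 4 (new)  [load 19/24]
  8 → cabin 1  [load 23/24]
  5 → cabin 4  [load 24/24]
  18 → cabin 5 (new)  [load 18/24]
  14 → cabin 6 (new)  [load 14/24]
  19 → cabin 7 (new)  [load 19/24]
  4 → cabin 7  [load 23/24]
7 cabins opened.

7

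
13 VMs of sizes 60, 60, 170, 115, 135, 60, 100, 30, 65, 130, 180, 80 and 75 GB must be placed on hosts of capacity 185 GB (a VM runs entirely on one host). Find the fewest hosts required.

Total = 180 + 170 + 135 + 130 + 115 + 100 + 80 + 75 + 65 + 60 + 60 + 60 + 30 = 1260 GB.
Lower bound: ⌈1260/185⌉ = 7 hosts.
A packing using 8 hosts:
  host 1: 180 = 180
  host 2: 170 = 170
  host 3: 135 + 30 = 165
  host 4: 130 = 130
  host 5: 115 + 65 = 180
  host 6: 100 + 80 = 180
  host 7: 75 + 60 = 135
  host 8: 60 + 60 = 120
No arrangement into 7 hosts stays within capacity, so 8 is optimal.

8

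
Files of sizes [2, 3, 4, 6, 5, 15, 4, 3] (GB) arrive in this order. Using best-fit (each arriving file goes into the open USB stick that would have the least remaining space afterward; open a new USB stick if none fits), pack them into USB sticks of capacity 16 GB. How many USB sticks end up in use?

  2 → USB stick 1 (new)  [load 2/16]
  3 → USB stick 1  [load 5/16]
  4 → USB stick 1  [load 9/16]
  6 → USB stick 1  [load 15/16]
  5 → USB stick 2 (new)  [load 5/16]
  15 → USB stick 3 (new)  [load 15/16]
  4 → USB stick 2  [load 9/16]
  3 → USB stick 2  [load 12/16]
3 USB sticks opened.

3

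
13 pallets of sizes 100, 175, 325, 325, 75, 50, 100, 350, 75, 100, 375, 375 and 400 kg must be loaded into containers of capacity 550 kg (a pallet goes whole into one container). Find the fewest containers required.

6

Total = 400 + 375 + 375 + 350 + 325 + 325 + 175 + 100 + 100 + 100 + 75 + 75 + 50 = 2825 kg.
Lower bound: ⌈2825/550⌉ = 6 containers.
A packing using 6 containers:
  container 1: 400 + 100 + 50 = 550
  container 2: 375 + 175 = 550
  container 3: 375 + 100 + 75 = 550
  container 4: 350 + 100 + 75 = 525
  container 5: 325 = 325
  container 6: 325 = 325
This matches the lower bound, so 6 is optimal.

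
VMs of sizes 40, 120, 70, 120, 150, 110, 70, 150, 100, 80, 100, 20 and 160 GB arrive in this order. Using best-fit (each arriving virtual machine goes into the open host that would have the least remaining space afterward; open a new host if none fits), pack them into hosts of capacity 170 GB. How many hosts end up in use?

  40 → host 1 (new)  [load 40/170]
  120 → host 1  [load 160/170]
  70 → host 2 (new)  [load 70/170]
  120 → host 3 (new)  [load 120/170]
  150 → host 4 (new)  [load 150/170]
  110 → host 5 (new)  [load 110/170]
  70 → host 2  [load 140/170]
  150 → host 6 (new)  [load 150/170]
  100 → host 7 (new)  [load 100/170]
  80 → host 8 (new)  [load 80/170]
  100 → host 9 (new)  [load 100/170]
  20 → host 4  [load 170/170]
  160 → host 10 (new)  [load 160/170]
10 hosts opened.

10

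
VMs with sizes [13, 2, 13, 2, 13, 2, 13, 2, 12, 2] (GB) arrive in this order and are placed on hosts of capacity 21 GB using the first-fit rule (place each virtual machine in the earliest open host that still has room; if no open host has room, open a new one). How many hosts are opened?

  13 → host 1 (new)  [load 13/21]
  2 → host 1  [load 15/21]
  13 → host 2 (new)  [load 13/21]
  2 → host 1  [load 17/21]
  13 → host 3 (new)  [load 13/21]
  2 → host 1  [load 19/21]
  13 → host 4 (new)  [load 13/21]
  2 → host 1  [load 21/21]
  12 → host 5 (new)  [load 12/21]
  2 → host 2  [load 15/21]
5 hosts opened.

5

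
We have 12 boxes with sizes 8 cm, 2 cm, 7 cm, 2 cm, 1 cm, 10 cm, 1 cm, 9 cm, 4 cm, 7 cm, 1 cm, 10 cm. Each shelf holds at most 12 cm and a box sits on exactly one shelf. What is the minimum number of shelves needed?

Total = 10 + 10 + 9 + 8 + 7 + 7 + 4 + 2 + 2 + 1 + 1 + 1 = 62 cm.
Lower bound: ⌈62/12⌉ = 6 shelves.
A packing using 6 shelves:
  shelf 1: 10 + 2 = 12
  shelf 2: 10 + 2 = 12
  shelf 3: 9 + 1 + 1 + 1 = 12
  shelf 4: 8 + 4 = 12
  shelf 5: 7 = 7
  shelf 6: 7 = 7
This matches the lower bound, so 6 is optimal.

6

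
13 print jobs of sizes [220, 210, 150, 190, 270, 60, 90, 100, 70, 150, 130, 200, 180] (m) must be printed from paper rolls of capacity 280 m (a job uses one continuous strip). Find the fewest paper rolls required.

Total = 270 + 220 + 210 + 200 + 190 + 180 + 150 + 150 + 130 + 100 + 90 + 70 + 60 = 2020 m.
Lower bound: ⌈2020/280⌉ = 8 paper rolls.
A packing using 8 paper rolls:
  roll 1: 270 = 270
  roll 2: 220 + 60 = 280
  roll 3: 210 + 70 = 280
  roll 4: 200 = 200
  roll 5: 190 + 90 = 280
  roll 6: 180 + 100 = 280
  roll 7: 150 + 130 = 280
  roll 8: 150 = 150
This matches the lower bound, so 8 is optimal.

8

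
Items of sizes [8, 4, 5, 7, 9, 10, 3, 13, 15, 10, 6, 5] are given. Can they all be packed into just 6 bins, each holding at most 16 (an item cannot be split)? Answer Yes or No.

No

Total = 95; ⌈95/16⌉ = 6.
The bound of 6 does not rule out 6, but exhaustive search shows no assignment into 6 bins of capacity 16 exists — the minimum is 7.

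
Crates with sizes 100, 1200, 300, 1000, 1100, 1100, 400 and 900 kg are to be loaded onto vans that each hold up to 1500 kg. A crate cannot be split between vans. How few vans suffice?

5

Total = 1200 + 1100 + 1100 + 1000 + 900 + 400 + 300 + 100 = 6100 kg.
Lower bound: ⌈6100/1500⌉ = 5 vans.
A packing using 5 vans:
  van 1: 1200 + 300 = 1500
  van 2: 1100 + 400 = 1500
  van 3: 1100 + 100 = 1200
  van 4: 1000 = 1000
  van 5: 900 = 900
This matches the lower bound, so 5 is optimal.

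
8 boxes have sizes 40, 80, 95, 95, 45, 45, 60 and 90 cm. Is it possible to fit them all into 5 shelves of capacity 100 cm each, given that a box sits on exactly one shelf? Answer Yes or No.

Total = 550 cm; ⌈550/100⌉ = 6.
At least 6 shelves are required, but only 5 are allowed.

No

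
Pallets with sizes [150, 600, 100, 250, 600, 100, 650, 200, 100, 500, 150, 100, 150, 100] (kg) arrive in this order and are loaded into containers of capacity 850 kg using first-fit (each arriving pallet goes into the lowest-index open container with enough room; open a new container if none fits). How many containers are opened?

5

  150 → container 1 (new)  [load 150/850]
  600 → container 1  [load 750/850]
  100 → container 1  [load 850/850]
  250 → container 2 (new)  [load 250/850]
  600 → container 2  [load 850/850]
  100 → container 3 (new)  [load 100/850]
  650 → container 3  [load 750/850]
  200 → container 4 (new)  [load 200/850]
  100 → container 3  [load 850/850]
  500 → container 4  [load 700/850]
  150 → container 4  [load 850/850]
  100 → container 5 (new)  [load 100/850]
  150 → container 5  [load 250/850]
  100 → container 5  [load 350/850]
5 containers opened.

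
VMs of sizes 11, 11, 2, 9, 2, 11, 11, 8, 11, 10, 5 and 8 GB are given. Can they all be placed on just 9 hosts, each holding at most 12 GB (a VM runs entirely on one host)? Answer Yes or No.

Total = 99 GB; ⌈99/12⌉ = 9.
The bound of 9 does not rule out 9, but exhaustive search shows no assignment into 9 hosts of capacity 12 GB exists — the minimum is 10.

No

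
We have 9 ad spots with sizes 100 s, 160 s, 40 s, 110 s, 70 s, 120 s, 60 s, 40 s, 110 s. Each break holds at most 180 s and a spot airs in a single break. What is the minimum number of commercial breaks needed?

Total = 160 + 120 + 110 + 110 + 100 + 70 + 60 + 40 + 40 = 810 s.
Lower bound: ⌈810/180⌉ = 5 commercial breaks.
A packing using 5 commercial breaks:
  break 1: 160 = 160
  break 2: 120 + 60 = 180
  break 3: 110 + 70 = 180
  break 4: 110 + 40 = 150
  break 5: 100 + 40 = 140
This matches the lower bound, so 5 is optimal.

5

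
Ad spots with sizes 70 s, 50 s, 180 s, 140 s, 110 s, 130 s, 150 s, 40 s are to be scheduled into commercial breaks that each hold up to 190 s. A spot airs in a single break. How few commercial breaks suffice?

5

Total = 180 + 150 + 140 + 130 + 110 + 70 + 50 + 40 = 870 s.
Lower bound: ⌈870/190⌉ = 5 commercial breaks.
A packing using 5 commercial breaks:
  break 1: 180 = 180
  break 2: 150 + 40 = 190
  break 3: 140 + 50 = 190
  break 4: 130 = 130
  break 5: 110 + 70 = 180
This matches the lower bound, so 5 is optimal.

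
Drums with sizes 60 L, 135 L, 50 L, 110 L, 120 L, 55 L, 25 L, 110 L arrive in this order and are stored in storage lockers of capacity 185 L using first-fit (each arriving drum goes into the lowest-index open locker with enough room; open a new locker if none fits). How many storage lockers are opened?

  60 → locker 1 (new)  [load 60/185]
  135 → locker 2 (new)  [load 135/185]
  50 → locker 1  [load 110/185]
  110 → locker 3 (new)  [load 110/185]
  120 → locker 4 (new)  [load 120/185]
  55 → locker 1  [load 165/185]
  25 → locker 2  [load 160/185]
  110 → locker 5 (new)  [load 110/185]
5 storage lockers opened.

5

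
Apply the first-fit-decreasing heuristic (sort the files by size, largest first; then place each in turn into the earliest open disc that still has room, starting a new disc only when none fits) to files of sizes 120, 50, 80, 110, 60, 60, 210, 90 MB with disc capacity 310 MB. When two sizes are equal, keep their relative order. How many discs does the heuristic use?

3

Sorted descending: 210, 120, 110, 90, 80, 60, 60, 50.
  210 → disc 1 (new)  [load 210/310]
  120 → disc 2 (new)  [load 120/310]
  110 → disc 2  [load 230/310]
  90 → disc 1  [load 300/310]
  80 → disc 2  [load 310/310]
  60 → disc 3 (new)  [load 60/310]
  60 → disc 3  [load 120/310]
  50 → disc 3  [load 170/310]
3 discs opened.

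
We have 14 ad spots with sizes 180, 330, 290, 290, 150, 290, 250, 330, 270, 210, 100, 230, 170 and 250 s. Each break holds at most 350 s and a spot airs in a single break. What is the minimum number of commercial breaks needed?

Total = 330 + 330 + 290 + 290 + 290 + 270 + 250 + 250 + 230 + 210 + 180 + 170 + 150 + 100 = 3340 s.
Lower bound: ⌈3340/350⌉ = 10 commercial breaks.
Also, 11 ad spots each exceed 175 s, and no two of those can share a break, so at least 11 commercial breaks are needed.
A packing using 12 commercial breaks:
  break 1: 330 = 330
  break 2: 330 = 330
  break 3: 290 = 290
  break 4: 290 = 290
  break 5: 290 = 290
  break 6: 270 = 270
  break 7: 250 + 100 = 350
  break 8: 250 = 250
  break 9: 230 = 230
  break 10: 210 = 210
  break 11: 180 + 170 = 350
  break 12: 150 = 150
No arrangement into 11 commercial breaks stays within capacity, so 12 is optimal.

12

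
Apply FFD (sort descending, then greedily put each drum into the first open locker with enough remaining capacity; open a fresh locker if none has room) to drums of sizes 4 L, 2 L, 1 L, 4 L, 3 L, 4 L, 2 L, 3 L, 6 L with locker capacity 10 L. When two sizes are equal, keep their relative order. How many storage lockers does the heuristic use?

Sorted descending: 6, 4, 4, 4, 3, 3, 2, 2, 1.
  6 → locker 1 (new)  [load 6/10]
  4 → locker 1  [load 10/10]
  4 → locker 2 (new)  [load 4/10]
  4 → locker 2  [load 8/10]
  3 → locker 3 (new)  [load 3/10]
  3 → locker 3  [load 6/10]
  2 → locker 2  [load 10/10]
  2 → locker 3  [load 8/10]
  1 → locker 3  [load 9/10]
3 storage lockers opened.

3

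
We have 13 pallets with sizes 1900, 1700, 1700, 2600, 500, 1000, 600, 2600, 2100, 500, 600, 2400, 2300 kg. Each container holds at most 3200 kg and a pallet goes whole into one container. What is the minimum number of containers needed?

Total = 2600 + 2600 + 2400 + 2300 + 2100 + 1900 + 1700 + 1700 + 1000 + 600 + 600 + 500 + 500 = 20500 kg.
Lower bound: ⌈20500/3200⌉ = 7 containers.
Also, 8 pallets each exceed 1600 kg, and no two of those can share a container, so at least 8 containers are needed.
A packing using 8 containers:
  container 1: 2600 + 600 = 3200
  container 2: 2600 + 600 = 3200
  container 3: 2400 + 500 = 2900
  container 4: 2300 + 500 = 2800
  container 5: 2100 + 1000 = 3100
  container 6: 1900 = 1900
  container 7: 1700 = 1700
  container 8: 1700 = 1700
This matches the lower bound, so 8 is optimal.

8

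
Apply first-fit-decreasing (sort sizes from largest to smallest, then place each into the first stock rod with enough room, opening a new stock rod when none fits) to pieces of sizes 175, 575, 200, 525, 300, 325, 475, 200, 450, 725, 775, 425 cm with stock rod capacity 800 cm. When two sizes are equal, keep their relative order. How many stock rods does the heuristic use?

7

Sorted descending: 775, 725, 575, 525, 475, 450, 425, 325, 300, 200, 200, 175.
  775 → stock rod 1 (new)  [load 775/800]
  725 → stock rod 2 (new)  [load 725/800]
  575 → stock rod 3 (new)  [load 575/800]
  525 → stock rod 4 (new)  [load 525/800]
  475 → stock rod 5 (new)  [load 475/800]
  450 → stock rod 6 (new)  [load 450/800]
  425 → stock rod 7 (new)  [load 425/800]
  325 → stock rod 5  [load 800/800]
  300 → stock rod 6  [load 750/800]
  200 → stock rod 3  [load 775/800]
  200 → stock rod 4  [load 725/800]
  175 → stock rod 7  [load 600/800]
7 stock rods opened.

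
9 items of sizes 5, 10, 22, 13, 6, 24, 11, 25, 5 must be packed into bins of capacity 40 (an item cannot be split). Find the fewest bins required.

4

Total = 25 + 24 + 22 + 13 + 11 + 10 + 6 + 5 + 5 = 121.
Lower bound: ⌈121/40⌉ = 4 bins.
A packing using 4 bins:
  bin 1: 25 + 13 = 38
  bin 2: 24 + 11 + 5 = 40
  bin 3: 22 + 10 + 6 = 38
  bin 4: 5 = 5
This matches the lower bound, so 4 is optimal.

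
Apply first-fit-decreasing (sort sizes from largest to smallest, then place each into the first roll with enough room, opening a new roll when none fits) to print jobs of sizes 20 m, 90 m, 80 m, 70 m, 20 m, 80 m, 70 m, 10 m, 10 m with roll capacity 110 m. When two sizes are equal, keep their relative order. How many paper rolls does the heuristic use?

5

Sorted descending: 90, 80, 80, 70, 70, 20, 20, 10, 10.
  90 → roll 1 (new)  [load 90/110]
  80 → roll 2 (new)  [load 80/110]
  80 → roll 3 (new)  [load 80/110]
  70 → roll 4 (new)  [load 70/110]
  70 → roll 5 (new)  [load 70/110]
  20 → roll 1  [load 110/110]
  20 → roll 2  [load 100/110]
  10 → roll 2  [load 110/110]
  10 → roll 3  [load 90/110]
5 paper rolls opened.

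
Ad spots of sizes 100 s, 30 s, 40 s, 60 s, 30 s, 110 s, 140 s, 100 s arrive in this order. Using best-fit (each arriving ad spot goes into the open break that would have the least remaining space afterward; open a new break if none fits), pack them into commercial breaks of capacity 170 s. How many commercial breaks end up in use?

5

  100 → break 1 (new)  [load 100/170]
  30 → break 1  [load 130/170]
  40 → break 1  [load 170/170]
  60 → break 2 (new)  [load 60/170]
  30 → break 2  [load 90/170]
  110 → break 3 (new)  [load 110/170]
  140 → break 4 (new)  [load 140/170]
  100 → break 5 (new)  [load 100/170]
5 commercial breaks opened.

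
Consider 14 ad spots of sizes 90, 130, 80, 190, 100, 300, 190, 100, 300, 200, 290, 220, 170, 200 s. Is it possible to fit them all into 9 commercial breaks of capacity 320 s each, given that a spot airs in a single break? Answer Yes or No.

A valid assignment using 9 commercial breaks:
  break 1: 300 = 300
  break 2: 300 = 300
  break 3: 290 = 290
  break 4: 220 + 100 = 320
  break 5: 200 + 100 = 300
  break 6: 200 + 90 = 290
  break 7: 190 + 130 = 320
  break 8: 190 + 80 = 270
  break 9: 170 = 170
Every load is within 320 s, so 9 commercial breaks suffice.

Yes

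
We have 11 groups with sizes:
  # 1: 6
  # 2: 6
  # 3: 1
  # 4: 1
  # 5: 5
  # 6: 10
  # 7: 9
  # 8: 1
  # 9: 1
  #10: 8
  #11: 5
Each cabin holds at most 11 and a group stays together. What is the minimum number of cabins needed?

5

Total = 10 + 9 + 8 + 6 + 6 + 5 + 5 + 1 + 1 + 1 + 1 = 53.
Lower bound: ⌈53/11⌉ = 5 cabins.
A packing using 5 cabins:
  cabin 1: 10 + 1 = 11
  cabin 2: 9 + 1 + 1 = 11
  cabin 3: 8 + 1 = 9
  cabin 4: 6 + 5 = 11
  cabin 5: 6 + 5 = 11
This matches the lower bound, so 5 is optimal.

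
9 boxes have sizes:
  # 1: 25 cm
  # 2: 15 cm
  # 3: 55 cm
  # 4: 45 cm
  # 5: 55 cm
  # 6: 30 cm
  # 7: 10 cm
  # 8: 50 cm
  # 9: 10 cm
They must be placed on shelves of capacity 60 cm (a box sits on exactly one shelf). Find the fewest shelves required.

6

Total = 55 + 55 + 50 + 45 + 30 + 25 + 15 + 10 + 10 = 295 cm.
Lower bound: ⌈295/60⌉ = 5 shelves.
A packing using 6 shelves:
  shelf 1: 55 = 55
  shelf 2: 55 = 55
  shelf 3: 50 + 10 = 60
  shelf 4: 45 + 15 = 60
  shelf 5: 30 + 25 = 55
  shelf 6: 10 = 10
No arrangement into 5 shelves stays within capacity, so 6 is optimal.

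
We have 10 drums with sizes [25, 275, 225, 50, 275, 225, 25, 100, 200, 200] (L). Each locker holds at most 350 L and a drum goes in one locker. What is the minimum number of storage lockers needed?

6

Total = 275 + 275 + 225 + 225 + 200 + 200 + 100 + 50 + 25 + 25 = 1600 L.
Lower bound: ⌈1600/350⌉ = 5 storage lockers.
Also, 6 drums each exceed 175 L, and no two of those can share a locker, so at least 6 storage lockers are needed.
A packing using 6 storage lockers:
  locker 1: 275 + 50 + 25 = 350
  locker 2: 275 + 25 = 300
  locker 3: 225 + 100 = 325
  locker 4: 225 = 225
  locker 5: 200 = 200
  locker 6: 200 = 200
This matches the lower bound, so 6 is optimal.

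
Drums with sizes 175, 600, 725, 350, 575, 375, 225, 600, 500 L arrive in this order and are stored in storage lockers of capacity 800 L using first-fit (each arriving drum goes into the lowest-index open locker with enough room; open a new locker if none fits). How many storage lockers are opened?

6

  175 → locker 1 (new)  [load 175/800]
  600 → locker 1  [load 775/800]
  725 → locker 2 (new)  [load 725/800]
  350 → locker 3 (new)  [load 350/800]
  575 → locker 4 (new)  [load 575/800]
  375 → locker 3  [load 725/800]
  225 → locker 4  [load 800/800]
  600 → locker 5 (new)  [load 600/800]
  500 → locker 6 (new)  [load 500/800]
6 storage lockers opened.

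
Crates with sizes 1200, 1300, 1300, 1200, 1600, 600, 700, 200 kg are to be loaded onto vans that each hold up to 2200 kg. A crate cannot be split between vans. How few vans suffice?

5

Total = 1600 + 1300 + 1300 + 1200 + 1200 + 700 + 600 + 200 = 8100 kg.
Lower bound: ⌈8100/2200⌉ = 4 vans.
Also, 5 crates each exceed 1100 kg, and no two of those can share a van, so at least 5 vans are needed.
A packing using 5 vans:
  van 1: 1600 + 600 = 2200
  van 2: 1300 + 700 + 200 = 2200
  van 3: 1300 = 1300
  van 4: 1200 = 1200
  van 5: 1200 = 1200
This matches the lower bound, so 5 is optimal.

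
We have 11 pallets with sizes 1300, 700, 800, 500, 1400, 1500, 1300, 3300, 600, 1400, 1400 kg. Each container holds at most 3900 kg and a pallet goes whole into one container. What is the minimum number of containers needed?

4

Total = 3300 + 1500 + 1400 + 1400 + 1400 + 1300 + 1300 + 800 + 700 + 600 + 500 = 14200 kg.
Lower bound: ⌈14200/3900⌉ = 4 containers.
A packing using 4 containers:
  container 1: 3300 + 600 = 3900
  container 2: 1500 + 1400 + 800 = 3700
  container 3: 1400 + 1400 + 700 = 3500
  container 4: 1300 + 1300 + 500 = 3100
This matches the lower bound, so 4 is optimal.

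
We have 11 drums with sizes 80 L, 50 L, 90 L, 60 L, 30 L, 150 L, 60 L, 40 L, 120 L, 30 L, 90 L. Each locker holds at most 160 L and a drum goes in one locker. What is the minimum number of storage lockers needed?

Total = 150 + 120 + 90 + 90 + 80 + 60 + 60 + 50 + 40 + 30 + 30 = 800 L.
Lower bound: ⌈800/160⌉ = 5 storage lockers.
A packing using 6 storage lockers:
  locker 1: 150 = 150
  locker 2: 120 + 40 = 160
  locker 3: 90 + 60 = 150
  locker 4: 90 + 60 = 150
  locker 5: 80 + 50 + 30 = 160
  locker 6: 30 = 30
No arrangement into 5 storage lockers stays within capacity, so 6 is optimal.

6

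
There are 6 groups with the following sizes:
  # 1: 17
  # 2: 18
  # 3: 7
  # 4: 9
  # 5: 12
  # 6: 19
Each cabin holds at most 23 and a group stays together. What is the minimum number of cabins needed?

Total = 19 + 18 + 17 + 12 + 9 + 7 = 82.
Lower bound: ⌈82/23⌉ = 4 cabins.
A packing using 5 cabins:
  cabin 1: 19 = 19
  cabin 2: 18 = 18
  cabin 3: 17 = 17
  cabin 4: 12 + 9 = 21
  cabin 5: 7 = 7
No arrangement into 4 cabins stays within capacity, so 5 is optimal.

5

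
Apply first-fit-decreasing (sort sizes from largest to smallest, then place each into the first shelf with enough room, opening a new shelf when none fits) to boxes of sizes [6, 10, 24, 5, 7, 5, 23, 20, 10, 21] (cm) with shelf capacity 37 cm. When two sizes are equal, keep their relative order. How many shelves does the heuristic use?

4

Sorted descending: 24, 23, 21, 20, 10, 10, 7, 6, 5, 5.
  24 → shelf 1 (new)  [load 24/37]
  23 → shelf 2 (new)  [load 23/37]
  21 → shelf 3 (new)  [load 21/37]
  20 → shelf 4 (new)  [load 20/37]
  10 → shelf 1  [load 34/37]
  10 → shelf 2  [load 33/37]
  7 → shelf 3  [load 28/37]
  6 → shelf 3  [load 34/37]
  5 → shelf 4  [load 25/37]
  5 → shelf 4  [load 30/37]
4 shelves opened.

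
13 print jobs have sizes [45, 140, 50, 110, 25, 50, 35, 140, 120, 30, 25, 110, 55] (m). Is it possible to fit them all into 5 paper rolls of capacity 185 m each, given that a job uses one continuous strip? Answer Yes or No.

Total = 935 m; ⌈935/185⌉ = 6.
At least 6 paper rolls are required, but only 5 are allowed.

No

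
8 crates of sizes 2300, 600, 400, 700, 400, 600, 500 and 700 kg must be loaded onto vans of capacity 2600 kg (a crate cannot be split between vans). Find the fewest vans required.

3

Total = 2300 + 700 + 700 + 600 + 600 + 500 + 400 + 400 = 6200 kg.
Lower bound: ⌈6200/2600⌉ = 3 vans.
A packing using 3 vans:
  van 1: 2300 = 2300
  van 2: 700 + 700 + 600 + 600 = 2600
  van 3: 500 + 400 + 400 = 1300
This matches the lower bound, so 3 is optimal.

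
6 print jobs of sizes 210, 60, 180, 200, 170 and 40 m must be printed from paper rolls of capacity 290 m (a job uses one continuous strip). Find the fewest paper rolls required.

4

Total = 210 + 200 + 180 + 170 + 60 + 40 = 860 m.
Lower bound: ⌈860/290⌉ = 3 paper rolls.
Also, 4 print jobs each exceed 145 m, and no two of those can share a roll, so at least 4 paper rolls are needed.
A packing using 4 paper rolls:
  roll 1: 210 + 60 = 270
  roll 2: 200 + 40 = 240
  roll 3: 180 = 180
  roll 4: 170 = 170
This matches the lower bound, so 4 is optimal.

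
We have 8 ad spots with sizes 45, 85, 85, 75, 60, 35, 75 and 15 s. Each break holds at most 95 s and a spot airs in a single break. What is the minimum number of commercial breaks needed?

Total = 85 + 85 + 75 + 75 + 60 + 45 + 35 + 15 = 475 s.
Lower bound: ⌈475/95⌉ = 5 commercial breaks.
A packing using 6 commercial breaks:
  break 1: 85 = 85
  break 2: 85 = 85
  break 3: 75 + 15 = 90
  break 4: 75 = 75
  break 5: 60 + 35 = 95
  break 6: 45 = 45
No arrangement into 5 commercial breaks stays within capacity, so 6 is optimal.

6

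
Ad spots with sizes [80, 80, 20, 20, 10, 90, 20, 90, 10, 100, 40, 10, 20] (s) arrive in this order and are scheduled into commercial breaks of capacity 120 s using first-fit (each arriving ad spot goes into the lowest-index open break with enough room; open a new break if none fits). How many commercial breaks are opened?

  80 → break 1 (new)  [load 80/120]
  80 → break 2 (new)  [load 80/120]
  20 → break 1  [load 100/120]
  20 → break 1  [load 120/120]
  10 → break 2  [load 90/120]
  90 → break 3 (new)  [load 90/120]
  20 → break 2  [load 110/120]
  90 → break 4 (new)  [load 90/120]
  10 → break 2  [load 120/120]
  100 → break 5 (new)  [load 100/120]
  40 → break 6 (new)  [load 40/120]
  10 → break 3  [load 100/120]
  20 → break 3  [load 120/120]
6 commercial breaks opened.

6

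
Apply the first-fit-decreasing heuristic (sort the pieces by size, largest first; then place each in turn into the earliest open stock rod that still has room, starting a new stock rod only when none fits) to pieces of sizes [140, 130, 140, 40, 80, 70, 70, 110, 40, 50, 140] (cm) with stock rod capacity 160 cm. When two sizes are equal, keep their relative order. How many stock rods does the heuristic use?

7

Sorted descending: 140, 140, 140, 130, 110, 80, 70, 70, 50, 40, 40.
  140 → stock rod 1 (new)  [load 140/160]
  140 → stock rod 2 (new)  [load 140/160]
  140 → stock rod 3 (new)  [load 140/160]
  130 → stock rod 4 (new)  [load 130/160]
  110 → stock rod 5 (new)  [load 110/160]
  80 → stock rod 6 (new)  [load 80/160]
  70 → stock rod 6  [load 150/160]
  70 → stock rod 7 (new)  [load 70/160]
  50 → stock rod 5  [load 160/160]
  40 → stock rod 7  [load 110/160]
  40 → stock rod 7  [load 150/160]
7 stock rods opened.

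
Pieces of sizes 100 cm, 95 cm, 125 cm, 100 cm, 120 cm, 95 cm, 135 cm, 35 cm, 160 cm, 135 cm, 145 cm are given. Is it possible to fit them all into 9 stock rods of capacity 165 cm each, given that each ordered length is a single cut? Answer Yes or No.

No

Total = 1245 cm; ⌈1245/165⌉ = 8.
10 pieces each exceed half the capacity and cannot share a stock rod, forcing at least 10 stock rods.
At least 10 stock rods are required, but only 9 are allowed.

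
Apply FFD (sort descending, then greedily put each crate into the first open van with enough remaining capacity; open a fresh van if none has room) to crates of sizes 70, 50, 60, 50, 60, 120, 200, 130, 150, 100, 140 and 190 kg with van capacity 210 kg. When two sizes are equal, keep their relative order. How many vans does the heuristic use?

Sorted descending: 200, 190, 150, 140, 130, 120, 100, 70, 60, 60, 50, 50.
  200 → van 1 (new)  [load 200/210]
  190 → van 2 (new)  [load 190/210]
  150 → van 3 (new)  [load 150/210]
  140 → van 4 (new)  [load 140/210]
  130 → van 5 (new)  [load 130/210]
  120 → van 6 (new)  [load 120/210]
  100 → van 7 (new)  [load 100/210]
  70 → van 4  [load 210/210]
  60 → van 3  [load 210/210]
  60 → van 5  [load 190/210]
  50 → van 6  [load 170/210]
  50 → van 7  [load 150/210]
7 vans opened.

7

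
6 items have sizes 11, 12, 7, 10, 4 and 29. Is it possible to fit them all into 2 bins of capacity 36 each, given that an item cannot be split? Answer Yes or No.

No

Total = 73; ⌈73/36⌉ = 3.
At least 3 bins are required, but only 2 are allowed.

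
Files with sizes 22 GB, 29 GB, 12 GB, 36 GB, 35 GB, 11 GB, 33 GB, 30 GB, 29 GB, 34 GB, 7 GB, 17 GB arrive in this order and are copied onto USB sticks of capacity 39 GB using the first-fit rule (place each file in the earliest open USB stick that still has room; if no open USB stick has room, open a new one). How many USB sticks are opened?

  22 → USB stick 1 (new)  [load 22/39]
  29 → USB stick 2 (new)  [load 29/39]
  12 → USB stick 1  [load 34/39]
  36 → USB stick 3 (new)  [load 36/39]
  35 → USB stick 4 (new)  [load 35/39]
  11 → USB stick 5 (new)  [load 11/39]
  33 → USB stick 6 (new)  [load 33/39]
  30 → USB stick 7 (new)  [load 30/39]
  29 → USB stick 8 (new)  [load 29/39]
  34 → USB stick 9 (new)  [load 34/39]
  7 → USB stick 2  [load 36/39]
  17 → USB stick 5  [load 28/39]
9 USB sticks opened.

9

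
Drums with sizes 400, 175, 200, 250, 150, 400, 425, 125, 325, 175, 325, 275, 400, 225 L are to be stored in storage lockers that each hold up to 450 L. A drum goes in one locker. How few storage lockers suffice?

10

Total = 425 + 400 + 400 + 400 + 325 + 325 + 275 + 250 + 225 + 200 + 175 + 175 + 150 + 125 = 3850 L.
Lower bound: ⌈3850/450⌉ = 9 storage lockers.
A packing using 10 storage lockers:
  locker 1: 425 = 425
  locker 2: 400 = 400
  locker 3: 400 = 400
  locker 4: 400 = 400
  locker 5: 325 + 125 = 450
  locker 6: 325 = 325
  locker 7: 275 + 175 = 450
  locker 8: 250 + 200 = 450
  locker 9: 225 + 175 = 400
  locker 10: 150 = 150
No arrangement into 9 storage lockers stays within capacity, so 10 is optimal.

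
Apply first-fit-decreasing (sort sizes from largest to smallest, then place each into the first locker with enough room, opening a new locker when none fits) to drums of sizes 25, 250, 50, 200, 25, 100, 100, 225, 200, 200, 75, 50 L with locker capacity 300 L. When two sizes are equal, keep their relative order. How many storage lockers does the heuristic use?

5

Sorted descending: 250, 225, 200, 200, 200, 100, 100, 75, 50, 50, 25, 25.
  250 → locker 1 (new)  [load 250/300]
  225 → locker 2 (new)  [load 225/300]
  200 → locker 3 (new)  [load 200/300]
  200 → locker 4 (new)  [load 200/300]
  200 → locker 5 (new)  [load 200/300]
  100 → locker 3  [load 300/300]
  100 → locker 4  [load 300/300]
  75 → locker 2  [load 300/300]
  50 → locker 1  [load 300/300]
  50 → locker 5  [load 250/300]
  25 → locker 5  [load 275/300]
  25 → locker 5  [load 300/300]
5 storage lockers opened.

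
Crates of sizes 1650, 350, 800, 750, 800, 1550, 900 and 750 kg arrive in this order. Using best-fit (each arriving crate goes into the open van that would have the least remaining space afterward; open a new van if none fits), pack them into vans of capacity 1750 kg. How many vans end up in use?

  1650 → van 1 (new)  [load 1650/1750]
  350 → van 2 (new)  [load 350/1750]
  800 → van 2  [load 1150/1750]
  750 → van 3 (new)  [load 750/1750]
  800 → van 3  [load 1550/1750]
  1550 → van 4 (new)  [load 1550/1750]
  900 → van 5 (new)  [load 900/1750]
  750 → van 5  [load 1650/1750]
5 vans opened.

5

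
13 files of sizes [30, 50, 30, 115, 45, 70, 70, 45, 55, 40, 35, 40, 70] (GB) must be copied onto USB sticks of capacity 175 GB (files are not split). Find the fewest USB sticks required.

4

Total = 115 + 70 + 70 + 70 + 55 + 50 + 45 + 45 + 40 + 40 + 35 + 30 + 30 = 695 GB.
Lower bound: ⌈695/175⌉ = 4 USB sticks.
A packing using 4 USB sticks:
  USB stick 1: 115 + 55 = 170
  USB stick 2: 70 + 70 + 35 = 175
  USB stick 3: 70 + 45 + 30 + 30 = 175
  USB stick 4: 50 + 45 + 40 + 40 = 175
This matches the lower bound, so 4 is optimal.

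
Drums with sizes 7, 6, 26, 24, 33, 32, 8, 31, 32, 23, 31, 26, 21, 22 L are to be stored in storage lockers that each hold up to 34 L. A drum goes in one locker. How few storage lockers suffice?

Total = 33 + 32 + 32 + 31 + 31 + 26 + 26 + 24 + 23 + 22 + 21 + 8 + 7 + 6 = 322 L.
Lower bound: ⌈322/34⌉ = 10 storage lockers.
Also, 11 drums each exceed 17 L, and no two of those can share a locker, so at least 11 storage lockers are needed.
A packing using 11 storage lockers:
  locker 1: 33 = 33
  locker 2: 32 = 32
  locker 3: 32 = 32
  locker 4: 31 = 31
  locker 5: 31 = 31
  locker 6: 26 + 8 = 34
  locker 7: 26 + 7 = 33
  locker 8: 24 + 6 = 30
  locker 9: 23 = 23
  locker 10: 22 = 22
  locker 11: 21 = 21
This matches the lower bound, so 11 is optimal.

11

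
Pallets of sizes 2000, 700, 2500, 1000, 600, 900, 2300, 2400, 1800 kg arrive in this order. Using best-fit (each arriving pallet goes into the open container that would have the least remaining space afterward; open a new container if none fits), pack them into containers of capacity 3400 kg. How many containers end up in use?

5

  2000 → container 1 (new)  [load 2000/3400]
  700 → container 1  [load 2700/3400]
  2500 → container 2 (new)  [load 2500/3400]
  1000 → container 3 (new)  [load 1000/3400]
  600 → container 1  [load 3300/3400]
  900 → container 2  [load 3400/3400]
  2300 → container 3  [load 3300/3400]
  2400 → container 4 (new)  [load 2400/3400]
  1800 → container 5 (new)  [load 1800/3400]
5 containers opened.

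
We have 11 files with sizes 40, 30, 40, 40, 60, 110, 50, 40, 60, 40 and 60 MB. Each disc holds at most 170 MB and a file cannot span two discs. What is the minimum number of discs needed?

Total = 110 + 60 + 60 + 60 + 50 + 40 + 40 + 40 + 40 + 40 + 30 = 570 MB.
Lower bound: ⌈570/170⌉ = 4 discs.
A packing using 4 discs:
  disc 1: 110 + 60 = 170
  disc 2: 60 + 60 + 50 = 170
  disc 3: 40 + 40 + 40 + 40 = 160
  disc 4: 40 + 30 = 70
This matches the lower bound, so 4 is optimal.

4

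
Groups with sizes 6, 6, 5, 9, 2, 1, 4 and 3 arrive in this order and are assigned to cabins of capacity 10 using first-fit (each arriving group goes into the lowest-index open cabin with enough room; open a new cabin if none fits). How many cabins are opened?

4

  6 → cabin 1 (new)  [load 6/10]
  6 → cabin 2 (new)  [load 6/10]
  5 → cabin 3 (new)  [load 5/10]
  9 → cabin 4 (new)  [load 9/10]
  2 → cabin 1  [load 8/10]
  1 → cabin 1  [load 9/10]
  4 → cabin 2  [load 10/10]
  3 → cabin 3  [load 8/10]
4 cabins opened.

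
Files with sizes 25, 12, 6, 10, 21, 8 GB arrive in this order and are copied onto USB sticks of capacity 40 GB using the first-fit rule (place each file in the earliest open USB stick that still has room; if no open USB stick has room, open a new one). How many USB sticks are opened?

  25 → USB stick 1 (new)  [load 25/40]
  12 → USB stick 1  [load 37/40]
  6 → USB stick 2 (new)  [load 6/40]
  10 → USB stick 2  [load 16/40]
  21 → USB stick 2  [load 37/40]
  8 → USB stick 3 (new)  [load 8/40]
3 USB sticks opened.

3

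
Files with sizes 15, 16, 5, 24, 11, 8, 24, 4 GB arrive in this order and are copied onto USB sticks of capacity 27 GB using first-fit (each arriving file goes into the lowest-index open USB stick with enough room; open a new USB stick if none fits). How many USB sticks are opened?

5

  15 → USB stick 1 (new)  [load 15/27]
  16 → USB stick 2 (new)  [load 16/27]
  5 → USB stick 1  [load 20/27]
  24 → USB stick 3 (new)  [load 24/27]
  11 → USB stick 2  [load 27/27]
  8 → USB stick 4 (new)  [load 8/27]
  24 → USB stick 5 (new)  [load 24/27]
  4 → USB stick 1  [load 24/27]
5 USB sticks opened.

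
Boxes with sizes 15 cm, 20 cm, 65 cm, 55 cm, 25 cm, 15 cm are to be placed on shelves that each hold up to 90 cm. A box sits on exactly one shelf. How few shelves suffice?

3

Total = 65 + 55 + 25 + 20 + 15 + 15 = 195 cm.
Lower bound: ⌈195/90⌉ = 3 shelves.
A packing using 3 shelves:
  shelf 1: 65 + 25 = 90
  shelf 2: 55 + 20 + 15 = 90
  shelf 3: 15 = 15
This matches the lower bound, so 3 is optimal.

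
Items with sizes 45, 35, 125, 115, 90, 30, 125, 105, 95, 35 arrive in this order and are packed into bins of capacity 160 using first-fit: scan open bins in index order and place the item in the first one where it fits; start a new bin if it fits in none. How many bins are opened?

7

  45 → bin 1 (new)  [load 45/160]
  35 → bin 1  [load 80/160]
  125 → bin 2 (new)  [load 125/160]
  115 → bin 3 (new)  [load 115/160]
  90 → bin 4 (new)  [load 90/160]
  30 → bin 1  [load 110/160]
  125 → bin 5 (new)  [load 125/160]
  105 → bin 6 (new)  [load 105/160]
  95 → bin 7 (new)  [load 95/160]
  35 → bin 1  [load 145/160]
7 bins opened.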